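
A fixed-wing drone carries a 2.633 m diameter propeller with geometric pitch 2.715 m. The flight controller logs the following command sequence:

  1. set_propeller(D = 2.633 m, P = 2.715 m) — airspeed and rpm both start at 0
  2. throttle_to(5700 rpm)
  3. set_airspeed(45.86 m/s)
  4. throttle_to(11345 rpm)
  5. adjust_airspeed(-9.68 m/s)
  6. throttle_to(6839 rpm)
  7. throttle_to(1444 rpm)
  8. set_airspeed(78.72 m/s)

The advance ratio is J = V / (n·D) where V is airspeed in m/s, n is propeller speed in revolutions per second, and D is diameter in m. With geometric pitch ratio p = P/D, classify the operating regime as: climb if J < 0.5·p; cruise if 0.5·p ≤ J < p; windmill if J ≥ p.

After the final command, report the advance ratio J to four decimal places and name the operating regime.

J = 1.2423, regime = windmill

set_propeller: D = 2.633 m, P = 2.715 m (p = P/D = 1.031143); state ← (V=0, rpm=0)
throttle_to(5700): rpm ← 5700
set_airspeed(45.86): V ← 45.86 m/s
throttle_to(11345): rpm ← 11345
adjust_airspeed(-9.68): V ← 45.86 -9.68 = 36.18 m/s
throttle_to(6839): rpm ← 6839
throttle_to(1444): rpm ← 1444
set_airspeed(78.72): V ← 78.72 m/s
final state: V = 78.72 m/s, rpm = 1444 → n = rpm/60 = 24.066667 rev/s
J = V / (n·D) = 78.72 / (24.066667 × 2.633) = 1.242277
regime bands: climb J<0.5156 | cruise [0.5156, 1.0311) | windmill J≥1.0311
J = 1.2423 → windmill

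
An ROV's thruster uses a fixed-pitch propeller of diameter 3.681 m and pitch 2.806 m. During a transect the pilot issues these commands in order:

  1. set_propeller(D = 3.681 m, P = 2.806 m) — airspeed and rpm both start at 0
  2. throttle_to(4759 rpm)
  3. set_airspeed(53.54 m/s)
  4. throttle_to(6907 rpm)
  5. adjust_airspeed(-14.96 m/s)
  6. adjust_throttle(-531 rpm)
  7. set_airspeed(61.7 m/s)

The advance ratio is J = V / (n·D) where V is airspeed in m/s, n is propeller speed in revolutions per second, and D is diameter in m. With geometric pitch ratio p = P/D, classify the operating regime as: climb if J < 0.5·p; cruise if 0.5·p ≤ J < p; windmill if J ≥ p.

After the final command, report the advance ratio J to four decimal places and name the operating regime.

set_propeller: D = 3.681 m, P = 2.806 m (p = P/D = 0.762293); state ← (V=0, rpm=0)
throttle_to(4759): rpm ← 4759
set_airspeed(53.54): V ← 53.54 m/s
throttle_to(6907): rpm ← 6907
adjust_airspeed(-14.96): V ← 53.54 -14.96 = 38.58 m/s
adjust_throttle(-531): rpm ← 6907 -531 = 6376
set_airspeed(61.7): V ← 61.7 m/s
final state: V = 61.7 m/s, rpm = 6376 → n = rpm/60 = 106.266667 rev/s
J = V / (n·D) = 61.7 / (106.266667 × 3.681) = 0.157733
regime bands: climb J<0.3811 | cruise [0.3811, 0.7623) | windmill J≥0.7623
J = 0.1577 → climb

J = 0.1577, regime = climb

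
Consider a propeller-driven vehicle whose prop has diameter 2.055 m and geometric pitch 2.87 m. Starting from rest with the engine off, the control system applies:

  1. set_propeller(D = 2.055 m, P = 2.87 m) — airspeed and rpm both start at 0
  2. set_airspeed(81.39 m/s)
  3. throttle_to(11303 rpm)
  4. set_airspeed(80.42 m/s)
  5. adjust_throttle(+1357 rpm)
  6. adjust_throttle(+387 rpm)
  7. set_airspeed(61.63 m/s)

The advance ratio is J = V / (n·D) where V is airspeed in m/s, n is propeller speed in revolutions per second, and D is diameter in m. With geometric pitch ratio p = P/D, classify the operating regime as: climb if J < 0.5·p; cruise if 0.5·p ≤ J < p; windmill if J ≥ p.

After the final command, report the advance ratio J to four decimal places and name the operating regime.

set_propeller: D = 2.055 m, P = 2.87 m (p = P/D = 1.396594); state ← (V=0, rpm=0)
set_airspeed(81.39): V ← 81.39 m/s
throttle_to(11303): rpm ← 11303
set_airspeed(80.42): V ← 80.42 m/s
adjust_throttle(+1357): rpm ← 11303 +1357 = 12660
adjust_throttle(+387): rpm ← 12660 +387 = 13047
set_airspeed(61.63): V ← 61.63 m/s
final state: V = 61.63 m/s, rpm = 13047 → n = rpm/60 = 217.450000 rev/s
J = V / (n·D) = 61.63 / (217.450000 × 2.055) = 0.137918
regime bands: climb J<0.6983 | cruise [0.6983, 1.3966) | windmill J≥1.3966
J = 0.1379 → climb

J = 0.1379, regime = climb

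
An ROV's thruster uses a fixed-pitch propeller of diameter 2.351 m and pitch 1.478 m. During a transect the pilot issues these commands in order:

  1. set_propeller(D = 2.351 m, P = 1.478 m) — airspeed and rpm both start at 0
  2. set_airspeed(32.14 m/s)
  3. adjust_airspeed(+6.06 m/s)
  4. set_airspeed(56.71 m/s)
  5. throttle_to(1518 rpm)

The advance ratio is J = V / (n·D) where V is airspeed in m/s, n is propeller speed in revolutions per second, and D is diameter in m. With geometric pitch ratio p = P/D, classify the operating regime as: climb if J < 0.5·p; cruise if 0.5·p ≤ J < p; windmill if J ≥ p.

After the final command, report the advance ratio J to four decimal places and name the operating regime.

set_propeller: D = 2.351 m, P = 1.478 m (p = P/D = 0.628669); state ← (V=0, rpm=0)
set_airspeed(32.14): V ← 32.14 m/s
adjust_airspeed(+6.06): V ← 32.14 +6.06 = 38.2 m/s
set_airspeed(56.71): V ← 56.71 m/s
throttle_to(1518): rpm ← 1518
final state: V = 56.71 m/s, rpm = 1518 → n = rpm/60 = 25.300000 rev/s
J = V / (n·D) = 56.71 / (25.300000 × 2.351) = 0.953425
regime bands: climb J<0.3143 | cruise [0.3143, 0.6287) | windmill J≥0.6287
J = 0.9534 → windmill

J = 0.9534, regime = windmill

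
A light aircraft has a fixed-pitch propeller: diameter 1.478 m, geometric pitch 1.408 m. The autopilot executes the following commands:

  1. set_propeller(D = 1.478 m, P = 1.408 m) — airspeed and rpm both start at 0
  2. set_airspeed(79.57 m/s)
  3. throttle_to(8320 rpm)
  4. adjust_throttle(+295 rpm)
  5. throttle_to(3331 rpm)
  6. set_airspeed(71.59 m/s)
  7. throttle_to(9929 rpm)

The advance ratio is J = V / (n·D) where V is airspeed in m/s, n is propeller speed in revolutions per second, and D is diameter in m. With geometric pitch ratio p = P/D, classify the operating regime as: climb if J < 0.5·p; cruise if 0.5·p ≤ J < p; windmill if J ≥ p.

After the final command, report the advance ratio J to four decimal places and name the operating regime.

set_propeller: D = 1.478 m, P = 1.408 m (p = P/D = 0.952639); state ← (V=0, rpm=0)
set_airspeed(79.57): V ← 79.57 m/s
throttle_to(8320): rpm ← 8320
adjust_throttle(+295): rpm ← 8320 +295 = 8615
throttle_to(3331): rpm ← 3331
set_airspeed(71.59): V ← 71.59 m/s
throttle_to(9929): rpm ← 9929
final state: V = 71.59 m/s, rpm = 9929 → n = rpm/60 = 165.483333 rev/s
J = V / (n·D) = 71.59 / (165.483333 × 1.478) = 0.292701
regime bands: climb J<0.4763 | cruise [0.4763, 0.9526) | windmill J≥0.9526
J = 0.2927 → climb

J = 0.2927, regime = climb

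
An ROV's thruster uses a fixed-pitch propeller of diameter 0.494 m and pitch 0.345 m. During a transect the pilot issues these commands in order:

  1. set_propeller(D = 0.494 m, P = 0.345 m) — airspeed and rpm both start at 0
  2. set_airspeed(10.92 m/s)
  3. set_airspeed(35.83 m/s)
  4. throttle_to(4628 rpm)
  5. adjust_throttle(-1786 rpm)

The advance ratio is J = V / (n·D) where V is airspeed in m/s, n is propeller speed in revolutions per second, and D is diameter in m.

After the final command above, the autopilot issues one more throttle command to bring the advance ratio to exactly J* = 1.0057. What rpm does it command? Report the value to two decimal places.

rpm = 4327.16

set_propeller: D = 0.494 m, P = 0.345 m (p = P/D = 0.698381); state ← (V=0, rpm=0)
set_airspeed(10.92): V ← 10.92 m/s
set_airspeed(35.83): V ← 35.83 m/s
throttle_to(4628): rpm ← 4628
adjust_throttle(-1786): rpm ← 4628 -1786 = 2842
final state: V = 35.83 m/s, rpm = 2842 → n = rpm/60 = 47.366667 rev/s
target J* = 1.0057; solve J* = V/(n·D) for n: n = V/(J*·D) = 35.83/(1.0057 × 0.494) = 72.119284 rev/s
rpm = 60·n = 4327.157067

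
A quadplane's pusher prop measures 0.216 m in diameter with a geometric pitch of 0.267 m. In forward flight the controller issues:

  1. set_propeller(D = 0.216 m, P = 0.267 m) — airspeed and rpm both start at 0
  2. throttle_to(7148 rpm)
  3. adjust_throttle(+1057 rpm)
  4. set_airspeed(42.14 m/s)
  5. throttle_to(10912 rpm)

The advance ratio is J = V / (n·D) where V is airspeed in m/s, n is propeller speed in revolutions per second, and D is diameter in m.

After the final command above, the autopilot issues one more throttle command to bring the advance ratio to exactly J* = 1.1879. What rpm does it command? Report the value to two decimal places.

rpm = 9853.99

set_propeller: D = 0.216 m, P = 0.267 m (p = P/D = 1.236111); state ← (V=0, rpm=0)
throttle_to(7148): rpm ← 7148
adjust_throttle(+1057): rpm ← 7148 +1057 = 8205
set_airspeed(42.14): V ← 42.14 m/s
throttle_to(10912): rpm ← 10912
final state: V = 42.14 m/s, rpm = 10912 → n = rpm/60 = 181.866667 rev/s
target J* = 1.1879; solve J* = V/(n·D) for n: n = V/(J*·D) = 42.14/(1.1879 × 0.216) = 164.233178 rev/s
rpm = 60·n = 9853.990703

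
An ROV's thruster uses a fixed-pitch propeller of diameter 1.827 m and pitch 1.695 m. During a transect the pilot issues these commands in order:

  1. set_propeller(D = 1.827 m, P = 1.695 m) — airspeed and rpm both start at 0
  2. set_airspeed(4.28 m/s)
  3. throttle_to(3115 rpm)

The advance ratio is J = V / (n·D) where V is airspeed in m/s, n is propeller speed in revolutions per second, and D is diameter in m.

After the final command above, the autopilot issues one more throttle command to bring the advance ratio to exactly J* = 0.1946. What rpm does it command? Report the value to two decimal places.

rpm = 722.29

set_propeller: D = 1.827 m, P = 1.695 m (p = P/D = 0.927750); state ← (V=0, rpm=0)
set_airspeed(4.28): V ← 4.28 m/s
throttle_to(3115): rpm ← 3115
final state: V = 4.28 m/s, rpm = 3115 → n = rpm/60 = 51.916667 rev/s
target J* = 0.1946; solve J* = V/(n·D) for n: n = V/(J*·D) = 4.28/(0.1946 × 1.827) = 12.038223 rev/s
rpm = 60·n = 722.293383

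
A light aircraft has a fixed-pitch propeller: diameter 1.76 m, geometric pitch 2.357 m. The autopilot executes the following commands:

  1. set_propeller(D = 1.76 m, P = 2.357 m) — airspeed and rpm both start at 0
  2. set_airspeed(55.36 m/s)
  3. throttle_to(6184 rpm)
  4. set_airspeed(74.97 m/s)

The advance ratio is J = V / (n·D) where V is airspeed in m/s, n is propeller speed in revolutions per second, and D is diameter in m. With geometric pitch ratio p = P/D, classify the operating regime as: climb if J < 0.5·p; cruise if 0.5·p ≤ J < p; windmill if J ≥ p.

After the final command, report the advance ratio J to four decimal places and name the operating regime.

J = 0.4133, regime = climb

set_propeller: D = 1.76 m, P = 2.357 m (p = P/D = 1.339205); state ← (V=0, rpm=0)
set_airspeed(55.36): V ← 55.36 m/s
throttle_to(6184): rpm ← 6184
set_airspeed(74.97): V ← 74.97 m/s
final state: V = 74.97 m/s, rpm = 6184 → n = rpm/60 = 103.066667 rev/s
J = V / (n·D) = 74.97 / (103.066667 × 1.76) = 0.413292
regime bands: climb J<0.6696 | cruise [0.6696, 1.3392) | windmill J≥1.3392
J = 0.4133 → climb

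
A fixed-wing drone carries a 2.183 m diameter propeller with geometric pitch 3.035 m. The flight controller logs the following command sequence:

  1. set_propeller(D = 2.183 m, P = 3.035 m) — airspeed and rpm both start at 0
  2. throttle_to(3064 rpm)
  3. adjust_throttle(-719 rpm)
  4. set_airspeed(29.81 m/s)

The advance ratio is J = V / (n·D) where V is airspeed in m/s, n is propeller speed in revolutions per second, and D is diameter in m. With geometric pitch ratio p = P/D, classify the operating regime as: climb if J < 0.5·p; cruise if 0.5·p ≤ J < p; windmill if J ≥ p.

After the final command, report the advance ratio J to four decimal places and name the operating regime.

set_propeller: D = 2.183 m, P = 3.035 m (p = P/D = 1.390289); state ← (V=0, rpm=0)
throttle_to(3064): rpm ← 3064
adjust_throttle(-719): rpm ← 3064 -719 = 2345
set_airspeed(29.81): V ← 29.81 m/s
final state: V = 29.81 m/s, rpm = 2345 → n = rpm/60 = 39.083333 rev/s
J = V / (n·D) = 29.81 / (39.083333 × 2.183) = 0.349395
regime bands: climb J<0.6951 | cruise [0.6951, 1.3903) | windmill J≥1.3903
J = 0.3494 → climb

J = 0.3494, regime = climb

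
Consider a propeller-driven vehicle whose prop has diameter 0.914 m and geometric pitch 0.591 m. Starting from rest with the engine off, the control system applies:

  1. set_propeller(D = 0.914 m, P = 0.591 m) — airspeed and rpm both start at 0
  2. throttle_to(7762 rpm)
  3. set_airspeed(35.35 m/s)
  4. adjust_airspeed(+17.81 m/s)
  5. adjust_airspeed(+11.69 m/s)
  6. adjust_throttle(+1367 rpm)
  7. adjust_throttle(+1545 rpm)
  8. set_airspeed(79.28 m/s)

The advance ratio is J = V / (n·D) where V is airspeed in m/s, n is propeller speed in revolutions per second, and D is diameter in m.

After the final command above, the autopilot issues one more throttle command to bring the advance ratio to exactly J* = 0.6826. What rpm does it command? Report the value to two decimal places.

set_propeller: D = 0.914 m, P = 0.591 m (p = P/D = 0.646608); state ← (V=0, rpm=0)
throttle_to(7762): rpm ← 7762
set_airspeed(35.35): V ← 35.35 m/s
adjust_airspeed(+17.81): V ← 35.35 +17.81 = 53.16 m/s
adjust_airspeed(+11.69): V ← 53.16 +11.69 = 64.85 m/s
adjust_throttle(+1367): rpm ← 7762 +1367 = 9129
adjust_throttle(+1545): rpm ← 9129 +1545 = 10674
set_airspeed(79.28): V ← 79.28 m/s
final state: V = 79.28 m/s, rpm = 10674 → n = rpm/60 = 177.900000 rev/s
target J* = 0.6826; solve J* = V/(n·D) for n: n = V/(J*·D) = 79.28/(0.6826 × 0.914) = 127.072379 rev/s
rpm = 60·n = 7624.342759

rpm = 7624.34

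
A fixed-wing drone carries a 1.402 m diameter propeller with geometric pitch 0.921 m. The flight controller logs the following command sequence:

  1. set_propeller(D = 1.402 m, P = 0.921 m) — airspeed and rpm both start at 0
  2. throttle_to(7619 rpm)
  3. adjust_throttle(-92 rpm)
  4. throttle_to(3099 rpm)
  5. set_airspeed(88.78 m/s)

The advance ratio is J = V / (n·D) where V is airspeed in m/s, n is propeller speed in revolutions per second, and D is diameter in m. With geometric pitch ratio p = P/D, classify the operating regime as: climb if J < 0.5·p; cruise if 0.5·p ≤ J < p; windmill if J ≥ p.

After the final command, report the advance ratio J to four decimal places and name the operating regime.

set_propeller: D = 1.402 m, P = 0.921 m (p = P/D = 0.656919); state ← (V=0, rpm=0)
throttle_to(7619): rpm ← 7619
adjust_throttle(-92): rpm ← 7619 -92 = 7527
throttle_to(3099): rpm ← 3099
set_airspeed(88.78): V ← 88.78 m/s
final state: V = 88.78 m/s, rpm = 3099 → n = rpm/60 = 51.650000 rev/s
J = V / (n·D) = 88.78 / (51.650000 × 1.402) = 1.226018
regime bands: climb J<0.3285 | cruise [0.3285, 0.6569) | windmill J≥0.6569
J = 1.2260 → windmill

J = 1.2260, regime = windmill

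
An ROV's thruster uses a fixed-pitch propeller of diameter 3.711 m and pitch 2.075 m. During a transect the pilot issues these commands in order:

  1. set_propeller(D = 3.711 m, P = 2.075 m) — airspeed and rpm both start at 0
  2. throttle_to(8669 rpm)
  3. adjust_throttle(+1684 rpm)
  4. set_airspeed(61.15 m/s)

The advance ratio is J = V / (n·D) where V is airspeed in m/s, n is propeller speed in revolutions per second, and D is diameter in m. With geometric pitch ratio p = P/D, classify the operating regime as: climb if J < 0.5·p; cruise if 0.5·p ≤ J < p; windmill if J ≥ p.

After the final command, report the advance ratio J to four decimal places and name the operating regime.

J = 0.0955, regime = climb

set_propeller: D = 3.711 m, P = 2.075 m (p = P/D = 0.559148); state ← (V=0, rpm=0)
throttle_to(8669): rpm ← 8669
adjust_throttle(+1684): rpm ← 8669 +1684 = 10353
set_airspeed(61.15): V ← 61.15 m/s
final state: V = 61.15 m/s, rpm = 10353 → n = rpm/60 = 172.550000 rev/s
J = V / (n·D) = 61.15 / (172.550000 × 3.711) = 0.095497
regime bands: climb J<0.2796 | cruise [0.2796, 0.5591) | windmill J≥0.5591
J = 0.0955 → climb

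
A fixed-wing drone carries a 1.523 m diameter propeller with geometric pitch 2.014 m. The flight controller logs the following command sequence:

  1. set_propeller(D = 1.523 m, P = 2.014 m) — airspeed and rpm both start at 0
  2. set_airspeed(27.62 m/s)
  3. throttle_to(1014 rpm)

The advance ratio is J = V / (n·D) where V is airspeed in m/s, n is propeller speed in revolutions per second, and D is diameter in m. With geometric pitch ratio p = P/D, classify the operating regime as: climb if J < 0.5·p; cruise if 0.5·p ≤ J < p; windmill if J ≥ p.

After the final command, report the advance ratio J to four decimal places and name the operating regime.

set_propeller: D = 1.523 m, P = 2.014 m (p = P/D = 1.322390); state ← (V=0, rpm=0)
set_airspeed(27.62): V ← 27.62 m/s
throttle_to(1014): rpm ← 1014
final state: V = 27.62 m/s, rpm = 1014 → n = rpm/60 = 16.900000 rev/s
J = V / (n·D) = 27.62 / (16.900000 × 1.523) = 1.073092
regime bands: climb J<0.6612 | cruise [0.6612, 1.3224) | windmill J≥1.3224
J = 1.0731 → cruise

J = 1.0731, regime = cruise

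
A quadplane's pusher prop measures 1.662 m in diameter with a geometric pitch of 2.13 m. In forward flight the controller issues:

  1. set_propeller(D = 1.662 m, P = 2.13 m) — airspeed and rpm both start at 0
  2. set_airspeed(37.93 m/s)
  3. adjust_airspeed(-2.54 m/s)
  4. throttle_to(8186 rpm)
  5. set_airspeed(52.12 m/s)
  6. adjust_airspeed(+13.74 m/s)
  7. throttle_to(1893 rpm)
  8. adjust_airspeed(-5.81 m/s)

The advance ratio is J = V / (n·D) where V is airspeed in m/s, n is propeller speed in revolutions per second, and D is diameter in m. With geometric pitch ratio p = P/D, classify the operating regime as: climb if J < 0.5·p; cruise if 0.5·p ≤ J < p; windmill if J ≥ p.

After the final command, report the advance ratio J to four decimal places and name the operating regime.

J = 1.1452, regime = cruise

set_propeller: D = 1.662 m, P = 2.13 m (p = P/D = 1.281588); state ← (V=0, rpm=0)
set_airspeed(37.93): V ← 37.93 m/s
adjust_airspeed(-2.54): V ← 37.93 -2.54 = 35.39 m/s
throttle_to(8186): rpm ← 8186
set_airspeed(52.12): V ← 52.12 m/s
adjust_airspeed(+13.74): V ← 52.12 +13.74 = 65.86 m/s
throttle_to(1893): rpm ← 1893
adjust_airspeed(-5.81): V ← 65.86 -5.81 = 60.05 m/s
final state: V = 60.05 m/s, rpm = 1893 → n = rpm/60 = 31.550000 rev/s
J = V / (n·D) = 60.05 / (31.550000 × 1.662) = 1.145203
regime bands: climb J<0.6408 | cruise [0.6408, 1.2816) | windmill J≥1.2816
J = 1.1452 → cruise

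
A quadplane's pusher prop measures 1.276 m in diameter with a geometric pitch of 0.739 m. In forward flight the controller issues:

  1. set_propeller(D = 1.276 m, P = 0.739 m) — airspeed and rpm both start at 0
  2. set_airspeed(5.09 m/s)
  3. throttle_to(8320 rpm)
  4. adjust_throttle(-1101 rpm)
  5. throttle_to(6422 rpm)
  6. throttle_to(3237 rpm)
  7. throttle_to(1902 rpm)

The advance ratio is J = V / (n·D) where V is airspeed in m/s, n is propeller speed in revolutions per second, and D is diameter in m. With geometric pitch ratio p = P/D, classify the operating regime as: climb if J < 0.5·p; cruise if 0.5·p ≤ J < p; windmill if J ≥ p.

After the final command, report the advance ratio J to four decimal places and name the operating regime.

set_propeller: D = 1.276 m, P = 0.739 m (p = P/D = 0.579154); state ← (V=0, rpm=0)
set_airspeed(5.09): V ← 5.09 m/s
throttle_to(8320): rpm ← 8320
adjust_throttle(-1101): rpm ← 8320 -1101 = 7219
throttle_to(6422): rpm ← 6422
throttle_to(3237): rpm ← 3237
throttle_to(1902): rpm ← 1902
final state: V = 5.09 m/s, rpm = 1902 → n = rpm/60 = 31.700000 rev/s
J = V / (n·D) = 5.09 / (31.700000 × 1.276) = 0.125837
regime bands: climb J<0.2896 | cruise [0.2896, 0.5792) | windmill J≥0.5792
J = 0.1258 → climb

J = 0.1258, regime = climb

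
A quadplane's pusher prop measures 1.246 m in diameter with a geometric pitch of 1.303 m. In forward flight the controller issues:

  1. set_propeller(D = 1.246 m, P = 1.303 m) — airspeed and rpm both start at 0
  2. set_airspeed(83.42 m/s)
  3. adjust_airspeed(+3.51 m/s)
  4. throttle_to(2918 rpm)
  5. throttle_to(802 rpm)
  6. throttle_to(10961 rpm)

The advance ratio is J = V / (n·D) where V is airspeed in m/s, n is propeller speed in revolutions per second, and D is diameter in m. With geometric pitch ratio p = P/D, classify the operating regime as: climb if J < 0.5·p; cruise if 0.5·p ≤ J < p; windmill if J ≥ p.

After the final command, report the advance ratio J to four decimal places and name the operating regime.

set_propeller: D = 1.246 m, P = 1.303 m (p = P/D = 1.045746); state ← (V=0, rpm=0)
set_airspeed(83.42): V ← 83.42 m/s
adjust_airspeed(+3.51): V ← 83.42 +3.51 = 86.93 m/s
throttle_to(2918): rpm ← 2918
throttle_to(802): rpm ← 802
throttle_to(10961): rpm ← 10961
final state: V = 86.93 m/s, rpm = 10961 → n = rpm/60 = 182.683333 rev/s
J = V / (n·D) = 86.93 / (182.683333 × 1.246) = 0.381903
regime bands: climb J<0.5229 | cruise [0.5229, 1.0457) | windmill J≥1.0457
J = 0.3819 → climb

J = 0.3819, regime = climb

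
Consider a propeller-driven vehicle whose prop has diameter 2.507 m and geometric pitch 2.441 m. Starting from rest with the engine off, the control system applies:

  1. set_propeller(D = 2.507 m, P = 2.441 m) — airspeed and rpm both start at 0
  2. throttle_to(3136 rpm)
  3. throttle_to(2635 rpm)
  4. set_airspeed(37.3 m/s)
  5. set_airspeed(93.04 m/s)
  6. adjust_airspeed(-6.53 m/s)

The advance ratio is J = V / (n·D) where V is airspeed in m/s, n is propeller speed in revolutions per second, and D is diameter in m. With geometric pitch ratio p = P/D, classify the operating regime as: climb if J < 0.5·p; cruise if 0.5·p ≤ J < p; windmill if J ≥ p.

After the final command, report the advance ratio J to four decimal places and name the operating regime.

set_propeller: D = 2.507 m, P = 2.441 m (p = P/D = 0.973674); state ← (V=0, rpm=0)
throttle_to(3136): rpm ← 3136
throttle_to(2635): rpm ← 2635
set_airspeed(37.3): V ← 37.3 m/s
set_airspeed(93.04): V ← 93.04 m/s
adjust_airspeed(-6.53): V ← 93.04 -6.53 = 86.51 m/s
final state: V = 86.51 m/s, rpm = 2635 → n = rpm/60 = 43.916667 rev/s
J = V / (n·D) = 86.51 / (43.916667 × 2.507) = 0.785747
regime bands: climb J<0.4868 | cruise [0.4868, 0.9737) | windmill J≥0.9737
J = 0.7857 → cruise

J = 0.7857, regime = cruise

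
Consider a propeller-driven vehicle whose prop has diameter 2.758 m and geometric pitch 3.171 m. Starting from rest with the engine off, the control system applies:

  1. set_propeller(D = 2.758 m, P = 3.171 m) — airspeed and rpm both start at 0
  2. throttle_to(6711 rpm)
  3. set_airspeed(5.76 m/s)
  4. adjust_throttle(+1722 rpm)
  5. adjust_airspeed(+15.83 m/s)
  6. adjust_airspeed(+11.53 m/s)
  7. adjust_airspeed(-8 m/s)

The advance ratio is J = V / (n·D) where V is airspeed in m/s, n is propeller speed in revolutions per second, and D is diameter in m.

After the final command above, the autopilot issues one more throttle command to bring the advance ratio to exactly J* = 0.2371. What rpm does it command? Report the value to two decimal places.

rpm = 2304.86

set_propeller: D = 2.758 m, P = 3.171 m (p = P/D = 1.149746); state ← (V=0, rpm=0)
throttle_to(6711): rpm ← 6711
set_airspeed(5.76): V ← 5.76 m/s
adjust_throttle(+1722): rpm ← 6711 +1722 = 8433
adjust_airspeed(+15.83): V ← 5.76 +15.83 = 21.59 m/s
adjust_airspeed(+11.53): V ← 21.59 +11.53 = 33.12 m/s
adjust_airspeed(-8): V ← 33.12 -8 = 25.12 m/s
final state: V = 25.12 m/s, rpm = 8433 → n = rpm/60 = 140.550000 rev/s
target J* = 0.2371; solve J* = V/(n·D) for n: n = V/(J*·D) = 25.12/(0.2371 × 2.758) = 38.414379 rev/s
rpm = 60·n = 2304.862753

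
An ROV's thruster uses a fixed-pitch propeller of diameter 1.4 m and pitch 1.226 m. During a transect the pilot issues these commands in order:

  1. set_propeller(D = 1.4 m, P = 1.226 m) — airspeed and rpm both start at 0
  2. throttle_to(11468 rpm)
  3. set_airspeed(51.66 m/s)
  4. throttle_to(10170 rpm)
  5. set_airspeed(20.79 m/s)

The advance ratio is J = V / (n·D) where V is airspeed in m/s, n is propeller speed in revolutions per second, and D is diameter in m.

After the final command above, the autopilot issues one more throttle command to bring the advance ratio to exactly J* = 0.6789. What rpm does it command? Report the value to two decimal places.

set_propeller: D = 1.4 m, P = 1.226 m (p = P/D = 0.875714); state ← (V=0, rpm=0)
throttle_to(11468): rpm ← 11468
set_airspeed(51.66): V ← 51.66 m/s
throttle_to(10170): rpm ← 10170
set_airspeed(20.79): V ← 20.79 m/s
final state: V = 20.79 m/s, rpm = 10170 → n = rpm/60 = 169.500000 rev/s
target J* = 0.6789; solve J* = V/(n·D) for n: n = V/(J*·D) = 20.79/(0.6789 × 1.4) = 21.873619 rev/s
rpm = 60·n = 1312.417145

rpm = 1312.42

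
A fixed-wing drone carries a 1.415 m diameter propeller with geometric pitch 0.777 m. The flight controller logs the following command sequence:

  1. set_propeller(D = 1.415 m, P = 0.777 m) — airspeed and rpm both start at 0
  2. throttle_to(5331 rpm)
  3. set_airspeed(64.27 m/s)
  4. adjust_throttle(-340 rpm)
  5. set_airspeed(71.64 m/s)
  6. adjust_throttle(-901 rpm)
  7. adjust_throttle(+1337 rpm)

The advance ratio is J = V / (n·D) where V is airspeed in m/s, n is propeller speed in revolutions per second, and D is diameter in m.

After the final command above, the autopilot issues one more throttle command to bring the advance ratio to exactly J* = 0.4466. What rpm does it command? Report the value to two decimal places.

rpm = 6801.92

set_propeller: D = 1.415 m, P = 0.777 m (p = P/D = 0.549117); state ← (V=0, rpm=0)
throttle_to(5331): rpm ← 5331
set_airspeed(64.27): V ← 64.27 m/s
adjust_throttle(-340): rpm ← 5331 -340 = 4991
set_airspeed(71.64): V ← 71.64 m/s
adjust_throttle(-901): rpm ← 4991 -901 = 4090
adjust_throttle(+1337): rpm ← 4090 +1337 = 5427
final state: V = 71.64 m/s, rpm = 5427 → n = rpm/60 = 90.450000 rev/s
target J* = 0.4466; solve J* = V/(n·D) for n: n = V/(J*·D) = 71.64/(0.4466 × 1.415) = 113.365372 rev/s
rpm = 60·n = 6801.922337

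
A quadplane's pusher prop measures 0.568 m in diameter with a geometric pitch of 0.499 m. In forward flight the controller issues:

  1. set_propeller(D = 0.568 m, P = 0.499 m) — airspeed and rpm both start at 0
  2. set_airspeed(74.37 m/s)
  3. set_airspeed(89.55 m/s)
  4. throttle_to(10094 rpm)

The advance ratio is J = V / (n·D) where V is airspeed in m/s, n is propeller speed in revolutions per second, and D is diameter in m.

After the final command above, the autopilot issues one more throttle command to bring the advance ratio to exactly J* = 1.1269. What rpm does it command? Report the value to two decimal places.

set_propeller: D = 0.568 m, P = 0.499 m (p = P/D = 0.878521); state ← (V=0, rpm=0)
set_airspeed(74.37): V ← 74.37 m/s
set_airspeed(89.55): V ← 89.55 m/s
throttle_to(10094): rpm ← 10094
final state: V = 89.55 m/s, rpm = 10094 → n = rpm/60 = 168.233333 rev/s
target J* = 1.1269; solve J* = V/(n·D) for n: n = V/(J*·D) = 89.55/(1.1269 × 0.568) = 139.904562 rev/s
rpm = 60·n = 8394.273709

rpm = 8394.27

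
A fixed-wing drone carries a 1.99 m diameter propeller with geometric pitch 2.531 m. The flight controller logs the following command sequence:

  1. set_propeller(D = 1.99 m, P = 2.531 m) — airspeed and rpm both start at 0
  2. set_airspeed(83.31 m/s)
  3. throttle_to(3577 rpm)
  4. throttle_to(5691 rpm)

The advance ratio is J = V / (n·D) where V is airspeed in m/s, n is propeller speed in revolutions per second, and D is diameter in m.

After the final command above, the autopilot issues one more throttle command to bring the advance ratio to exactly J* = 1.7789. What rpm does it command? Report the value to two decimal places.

rpm = 1412.03

set_propeller: D = 1.99 m, P = 2.531 m (p = P/D = 1.271859); state ← (V=0, rpm=0)
set_airspeed(83.31): V ← 83.31 m/s
throttle_to(3577): rpm ← 3577
throttle_to(5691): rpm ← 5691
final state: V = 83.31 m/s, rpm = 5691 → n = rpm/60 = 94.850000 rev/s
target J* = 1.7789; solve J* = V/(n·D) for n: n = V/(J*·D) = 83.31/(1.7789 × 1.99) = 23.533825 rev/s
rpm = 60·n = 1412.029511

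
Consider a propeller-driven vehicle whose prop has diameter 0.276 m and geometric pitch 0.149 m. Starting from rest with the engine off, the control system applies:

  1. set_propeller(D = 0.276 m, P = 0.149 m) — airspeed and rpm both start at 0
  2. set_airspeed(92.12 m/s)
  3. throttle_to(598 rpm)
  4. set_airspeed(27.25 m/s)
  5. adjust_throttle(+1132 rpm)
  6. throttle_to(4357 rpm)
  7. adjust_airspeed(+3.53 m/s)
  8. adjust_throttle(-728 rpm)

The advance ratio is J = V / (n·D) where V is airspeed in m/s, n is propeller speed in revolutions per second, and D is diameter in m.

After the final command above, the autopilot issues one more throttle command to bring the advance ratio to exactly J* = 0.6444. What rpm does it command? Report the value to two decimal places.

rpm = 10383.77

set_propeller: D = 0.276 m, P = 0.149 m (p = P/D = 0.539855); state ← (V=0, rpm=0)
set_airspeed(92.12): V ← 92.12 m/s
throttle_to(598): rpm ← 598
set_airspeed(27.25): V ← 27.25 m/s
adjust_throttle(+1132): rpm ← 598 +1132 = 1730
throttle_to(4357): rpm ← 4357
adjust_airspeed(+3.53): V ← 27.25 +3.53 = 30.78 m/s
adjust_throttle(-728): rpm ← 4357 -728 = 3629
final state: V = 30.78 m/s, rpm = 3629 → n = rpm/60 = 60.483333 rev/s
target J* = 0.6444; solve J* = V/(n·D) for n: n = V/(J*·D) = 30.78/(0.6444 × 0.276) = 173.062910 rev/s
rpm = 60·n = 10383.774593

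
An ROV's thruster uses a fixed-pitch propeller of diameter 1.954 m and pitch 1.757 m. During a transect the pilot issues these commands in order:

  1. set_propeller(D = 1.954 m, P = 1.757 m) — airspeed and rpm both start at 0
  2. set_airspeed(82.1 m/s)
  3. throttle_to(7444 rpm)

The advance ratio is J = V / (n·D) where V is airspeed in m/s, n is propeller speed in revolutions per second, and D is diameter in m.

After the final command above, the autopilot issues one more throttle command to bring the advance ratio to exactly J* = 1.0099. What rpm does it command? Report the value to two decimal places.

set_propeller: D = 1.954 m, P = 1.757 m (p = P/D = 0.899181); state ← (V=0, rpm=0)
set_airspeed(82.1): V ← 82.1 m/s
throttle_to(7444): rpm ← 7444
final state: V = 82.1 m/s, rpm = 7444 → n = rpm/60 = 124.066667 rev/s
target J* = 1.0099; solve J* = V/(n·D) for n: n = V/(J*·D) = 82.1/(1.0099 × 1.954) = 41.604492 rev/s
rpm = 60·n = 2496.269531

rpm = 2496.27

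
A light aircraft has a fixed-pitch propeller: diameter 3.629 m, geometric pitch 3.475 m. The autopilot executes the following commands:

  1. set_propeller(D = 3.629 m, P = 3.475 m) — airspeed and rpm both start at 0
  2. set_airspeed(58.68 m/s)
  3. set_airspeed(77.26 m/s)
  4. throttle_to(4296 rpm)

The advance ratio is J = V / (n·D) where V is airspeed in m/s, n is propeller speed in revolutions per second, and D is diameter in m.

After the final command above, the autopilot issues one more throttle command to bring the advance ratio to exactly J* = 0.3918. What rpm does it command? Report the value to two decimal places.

rpm = 3260.28

set_propeller: D = 3.629 m, P = 3.475 m (p = P/D = 0.957564); state ← (V=0, rpm=0)
set_airspeed(58.68): V ← 58.68 m/s
set_airspeed(77.26): V ← 77.26 m/s
throttle_to(4296): rpm ← 4296
final state: V = 77.26 m/s, rpm = 4296 → n = rpm/60 = 71.600000 rev/s
target J* = 0.3918; solve J* = V/(n·D) for n: n = V/(J*·D) = 77.26/(0.3918 × 3.629) = 54.337957 rev/s
rpm = 60·n = 3260.277406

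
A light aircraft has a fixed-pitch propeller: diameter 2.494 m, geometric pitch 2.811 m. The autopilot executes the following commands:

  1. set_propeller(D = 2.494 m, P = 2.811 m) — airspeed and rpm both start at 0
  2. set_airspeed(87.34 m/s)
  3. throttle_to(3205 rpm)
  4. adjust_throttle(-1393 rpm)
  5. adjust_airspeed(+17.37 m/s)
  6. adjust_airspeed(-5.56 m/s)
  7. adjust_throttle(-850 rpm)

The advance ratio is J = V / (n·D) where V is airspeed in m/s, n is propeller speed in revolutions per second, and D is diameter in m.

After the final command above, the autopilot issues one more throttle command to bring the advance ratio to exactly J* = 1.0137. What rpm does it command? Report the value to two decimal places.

set_propeller: D = 2.494 m, P = 2.811 m (p = P/D = 1.127105); state ← (V=0, rpm=0)
set_airspeed(87.34): V ← 87.34 m/s
throttle_to(3205): rpm ← 3205
adjust_throttle(-1393): rpm ← 3205 -1393 = 1812
adjust_airspeed(+17.37): V ← 87.34 +17.37 = 104.71 m/s
adjust_airspeed(-5.56): V ← 104.71 -5.56 = 99.15 m/s
adjust_throttle(-850): rpm ← 1812 -850 = 962
final state: V = 99.15 m/s, rpm = 962 → n = rpm/60 = 16.033333 rev/s
target J* = 1.0137; solve J* = V/(n·D) for n: n = V/(J*·D) = 99.15/(1.0137 × 2.494) = 39.218125 rev/s
rpm = 60·n = 2353.087481

rpm = 2353.09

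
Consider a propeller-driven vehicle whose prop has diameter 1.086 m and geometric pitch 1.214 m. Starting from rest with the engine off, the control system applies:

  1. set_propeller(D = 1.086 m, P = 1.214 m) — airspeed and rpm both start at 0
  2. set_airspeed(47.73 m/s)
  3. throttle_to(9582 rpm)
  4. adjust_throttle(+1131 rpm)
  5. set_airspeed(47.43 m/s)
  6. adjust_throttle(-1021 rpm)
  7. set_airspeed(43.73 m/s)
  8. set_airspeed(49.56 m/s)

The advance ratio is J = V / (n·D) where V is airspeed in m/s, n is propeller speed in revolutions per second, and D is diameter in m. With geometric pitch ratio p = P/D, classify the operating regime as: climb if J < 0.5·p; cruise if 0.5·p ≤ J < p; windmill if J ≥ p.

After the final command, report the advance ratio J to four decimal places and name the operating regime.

set_propeller: D = 1.086 m, P = 1.214 m (p = P/D = 1.117864); state ← (V=0, rpm=0)
set_airspeed(47.73): V ← 47.73 m/s
throttle_to(9582): rpm ← 9582
adjust_throttle(+1131): rpm ← 9582 +1131 = 10713
set_airspeed(47.43): V ← 47.43 m/s
adjust_throttle(-1021): rpm ← 10713 -1021 = 9692
set_airspeed(43.73): V ← 43.73 m/s
set_airspeed(49.56): V ← 49.56 m/s
final state: V = 49.56 m/s, rpm = 9692 → n = rpm/60 = 161.533333 rev/s
J = V / (n·D) = 49.56 / (161.533333 × 1.086) = 0.282514
regime bands: climb J<0.5589 | cruise [0.5589, 1.1179) | windmill J≥1.1179
J = 0.2825 → climb

J = 0.2825, regime = climb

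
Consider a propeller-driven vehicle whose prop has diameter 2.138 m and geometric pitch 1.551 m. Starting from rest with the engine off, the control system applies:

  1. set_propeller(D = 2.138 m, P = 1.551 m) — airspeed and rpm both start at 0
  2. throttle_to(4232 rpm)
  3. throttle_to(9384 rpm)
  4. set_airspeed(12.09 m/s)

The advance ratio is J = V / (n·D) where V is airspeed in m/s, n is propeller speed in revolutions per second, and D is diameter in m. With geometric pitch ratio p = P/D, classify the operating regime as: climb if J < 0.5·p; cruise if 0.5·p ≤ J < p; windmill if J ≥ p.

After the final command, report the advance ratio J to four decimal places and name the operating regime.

set_propeller: D = 2.138 m, P = 1.551 m (p = P/D = 0.725444); state ← (V=0, rpm=0)
throttle_to(4232): rpm ← 4232
throttle_to(9384): rpm ← 9384
set_airspeed(12.09): V ← 12.09 m/s
final state: V = 12.09 m/s, rpm = 9384 → n = rpm/60 = 156.400000 rev/s
J = V / (n·D) = 12.09 / (156.400000 × 2.138) = 0.036156
regime bands: climb J<0.3627 | cruise [0.3627, 0.7254) | windmill J≥0.7254
J = 0.0362 → climb

J = 0.0362, regime = climb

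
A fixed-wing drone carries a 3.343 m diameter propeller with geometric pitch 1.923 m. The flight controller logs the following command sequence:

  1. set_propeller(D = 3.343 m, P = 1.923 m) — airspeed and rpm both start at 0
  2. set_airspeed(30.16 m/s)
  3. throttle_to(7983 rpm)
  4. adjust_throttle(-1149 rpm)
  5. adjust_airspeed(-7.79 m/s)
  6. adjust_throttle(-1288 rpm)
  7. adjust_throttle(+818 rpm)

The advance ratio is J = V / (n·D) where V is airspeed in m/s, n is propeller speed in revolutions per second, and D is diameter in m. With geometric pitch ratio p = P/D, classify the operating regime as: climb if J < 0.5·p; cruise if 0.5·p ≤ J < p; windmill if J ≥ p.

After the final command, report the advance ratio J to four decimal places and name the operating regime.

set_propeller: D = 3.343 m, P = 1.923 m (p = P/D = 0.575232); state ← (V=0, rpm=0)
set_airspeed(30.16): V ← 30.16 m/s
throttle_to(7983): rpm ← 7983
adjust_throttle(-1149): rpm ← 7983 -1149 = 6834
adjust_airspeed(-7.79): V ← 30.16 -7.79 = 22.37 m/s
adjust_throttle(-1288): rpm ← 6834 -1288 = 5546
adjust_throttle(+818): rpm ← 5546 +818 = 6364
final state: V = 22.37 m/s, rpm = 6364 → n = rpm/60 = 106.066667 rev/s
J = V / (n·D) = 22.37 / (106.066667 × 3.343) = 0.063089
regime bands: climb J<0.2876 | cruise [0.2876, 0.5752) | windmill J≥0.5752
J = 0.0631 → climb

J = 0.0631, regime = climb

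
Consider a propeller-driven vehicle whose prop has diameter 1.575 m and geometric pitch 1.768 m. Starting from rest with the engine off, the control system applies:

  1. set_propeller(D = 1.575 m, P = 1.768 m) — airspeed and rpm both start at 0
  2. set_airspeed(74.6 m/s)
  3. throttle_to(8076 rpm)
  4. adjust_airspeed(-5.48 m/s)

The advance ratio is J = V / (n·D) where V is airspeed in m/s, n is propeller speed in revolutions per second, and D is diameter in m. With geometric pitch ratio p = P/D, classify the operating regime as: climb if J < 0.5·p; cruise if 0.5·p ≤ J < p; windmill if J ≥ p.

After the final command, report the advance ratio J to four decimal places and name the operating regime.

set_propeller: D = 1.575 m, P = 1.768 m (p = P/D = 1.122540); state ← (V=0, rpm=0)
set_airspeed(74.6): V ← 74.6 m/s
throttle_to(8076): rpm ← 8076
adjust_airspeed(-5.48): V ← 74.6 -5.48 = 69.12 m/s
final state: V = 69.12 m/s, rpm = 8076 → n = rpm/60 = 134.600000 rev/s
J = V / (n·D) = 69.12 / (134.600000 × 1.575) = 0.326045
regime bands: climb J<0.5613 | cruise [0.5613, 1.1225) | windmill J≥1.1225
J = 0.3260 → climb

J = 0.3260, regime = climb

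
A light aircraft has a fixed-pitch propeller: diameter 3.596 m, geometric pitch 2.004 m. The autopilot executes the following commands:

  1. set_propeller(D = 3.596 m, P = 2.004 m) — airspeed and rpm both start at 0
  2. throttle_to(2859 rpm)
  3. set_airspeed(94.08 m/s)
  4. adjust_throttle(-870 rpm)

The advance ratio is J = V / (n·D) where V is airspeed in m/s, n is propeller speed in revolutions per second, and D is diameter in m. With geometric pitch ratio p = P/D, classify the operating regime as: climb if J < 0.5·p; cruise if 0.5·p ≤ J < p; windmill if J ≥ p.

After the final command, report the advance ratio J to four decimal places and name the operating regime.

set_propeller: D = 3.596 m, P = 2.004 m (p = P/D = 0.557286); state ← (V=0, rpm=0)
throttle_to(2859): rpm ← 2859
set_airspeed(94.08): V ← 94.08 m/s
adjust_throttle(-870): rpm ← 2859 -870 = 1989
final state: V = 94.08 m/s, rpm = 1989 → n = rpm/60 = 33.150000 rev/s
J = V / (n·D) = 94.08 / (33.150000 × 3.596) = 0.789213
regime bands: climb J<0.2786 | cruise [0.2786, 0.5573) | windmill J≥0.5573
J = 0.7892 → windmill

J = 0.7892, regime = windmill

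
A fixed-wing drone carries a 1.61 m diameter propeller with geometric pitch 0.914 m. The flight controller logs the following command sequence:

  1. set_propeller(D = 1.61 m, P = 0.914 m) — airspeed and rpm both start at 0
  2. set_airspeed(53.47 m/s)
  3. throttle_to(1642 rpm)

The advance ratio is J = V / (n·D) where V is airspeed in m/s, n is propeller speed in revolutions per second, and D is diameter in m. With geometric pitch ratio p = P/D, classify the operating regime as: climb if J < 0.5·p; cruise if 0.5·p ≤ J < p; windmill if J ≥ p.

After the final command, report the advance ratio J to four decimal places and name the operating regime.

J = 1.2136, regime = windmill

set_propeller: D = 1.61 m, P = 0.914 m (p = P/D = 0.567702); state ← (V=0, rpm=0)
set_airspeed(53.47): V ← 53.47 m/s
throttle_to(1642): rpm ← 1642
final state: V = 53.47 m/s, rpm = 1642 → n = rpm/60 = 27.366667 rev/s
J = V / (n·D) = 53.47 / (27.366667 × 1.61) = 1.213563
regime bands: climb J<0.2839 | cruise [0.2839, 0.5677) | windmill J≥0.5677
J = 1.2136 → windmill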